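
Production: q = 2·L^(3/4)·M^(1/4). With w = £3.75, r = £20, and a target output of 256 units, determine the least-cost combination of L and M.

Cost minimization requires the marginal rate of technical substitution to equal the input-price ratio: MP_L/MP_M = w/r.
Here MP_L/MP_M = (3/4)·(M/L)/(1/4) = 3·(M/L). Setting this equal to 3.75/20 = 0.1875 gives M = 0.0625L.
Substituting into q = 256: 2·L^(3/4)·(0.0625L)^(1/4) = 256.
Solving, L = 256 and M = 16.

L* = 256, M* = 16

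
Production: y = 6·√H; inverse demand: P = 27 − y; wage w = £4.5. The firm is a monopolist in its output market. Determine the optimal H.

H* = 4

Marginal revenue from the inverse demand is MR = 27 − 2y.
The marginal product is MP_H = 3·H^(-1/2).
A monopolist hires until marginal revenue product equals the wage: MR·MP_H = w.
At H, y = 6·√H. Substituting and solving: (27 − 12·√H)·3·H^(-1/2) = 4.5 gives H = 4.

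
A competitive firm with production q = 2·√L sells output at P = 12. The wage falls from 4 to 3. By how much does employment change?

From P·MP_L = w with MP_L = L^(-1/2), the labor demand is L(w) = (12/w)^(2).
At w = 4: L = 9. At w = 3: L = 16.
ΔL = 16 − 9 = 7.

ΔL = 7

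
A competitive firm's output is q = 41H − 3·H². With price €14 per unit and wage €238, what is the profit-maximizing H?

H* = 4

The marginal product of H is MP_H = 41 − 6H.
A price-taking firm hires until the value of the marginal product equals the wage: P·MP_H = w, so 14·(41 − 6H) = 238.
Then 41 − 6H = 17, giving H = 4.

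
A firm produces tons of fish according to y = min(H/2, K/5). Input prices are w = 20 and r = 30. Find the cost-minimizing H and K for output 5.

With a fixed-proportions technology, the cost-minimizing bundle uses no slack in either input: H/2 = K/5 = y.
So H = 2·5 = 10 and K = 5·5 = 25.

H* = 10, K* = 25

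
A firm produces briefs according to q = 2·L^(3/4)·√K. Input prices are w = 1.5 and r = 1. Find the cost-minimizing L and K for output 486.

Cost minimization requires the marginal rate of technical substitution to equal the input-price ratio: MP_L/MP_K = w/r.
Here MP_L/MP_K = (3/4)·(K/L)/(1/2) = 1.5·(K/L). Setting this equal to 1.5/1 = 1.5 gives K = L.
Substituting into q = 486: 2·L^(3/4)·(L)^(1/2) = 486.
Solving, L = 81 and K = 81.

L* = 81, K* = 81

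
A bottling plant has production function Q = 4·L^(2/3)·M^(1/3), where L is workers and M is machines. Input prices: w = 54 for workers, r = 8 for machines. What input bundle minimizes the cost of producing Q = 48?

L* = 8, M* = 27

Cost minimization requires the marginal rate of technical substitution to equal the input-price ratio: MP_L/MP_M = w/r.
Here MP_L/MP_M = (2/3)·(M/L)/(1/3) = 2·(M/L). Setting this equal to 54/8 = 6.75 gives M = 3.375L.
Substituting into Q = 48: 4·L^(2/3)·(3.375L)^(1/3) = 48.
Solving, L = 8 and M = 27.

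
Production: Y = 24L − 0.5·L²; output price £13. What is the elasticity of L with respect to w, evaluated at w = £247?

ε = -3.8

From P·MP_L = w with MP_L = 24 − L, labor demand is L(w) = 24 − w/13.
dL/dw = −1/(13) = -1/13.
At w = 247, L = 5, so ε = (dL/dw)·(w/L) = (-1/13)·(247/5) = -3.8.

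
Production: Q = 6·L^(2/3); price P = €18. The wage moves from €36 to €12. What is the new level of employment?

From P·MP_L = w with MP_L = 4·L^(-1/3), the labor demand is L(w) = (72/w)^(3).
At w = 36: L = 8. At w = 12: L = 216.

L* = 216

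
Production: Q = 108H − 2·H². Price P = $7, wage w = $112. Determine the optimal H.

H* = 23

The marginal product of H is MP_H = 108 − 4H.
A price-taking firm hires until the value of the marginal product equals the wage: P·MP_H = w, so 7·(108 − 4H) = 112.
Then 108 − 4H = 16, giving H = 23.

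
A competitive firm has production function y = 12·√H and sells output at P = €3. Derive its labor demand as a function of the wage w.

H(w) = 324/w²

MP_H = (1/2)·12·H^(-1/2) = 6·H^(-1/2).
Setting P·MP_H = w: 18·H^(-1/2) = w.
Solving for H: H^(-1/2) = w/18, so H = (18/w)^(2).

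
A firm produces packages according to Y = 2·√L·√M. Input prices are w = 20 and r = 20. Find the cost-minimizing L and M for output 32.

L* = 16, M* = 16

Cost minimization requires the marginal rate of technical substitution to equal the input-price ratio: MP_L/MP_M = w/r.
Here MP_L/MP_M = (1/2)·(M/L)/(1/2) = (M/L). Setting this equal to 20/20 = 1 gives M = L.
Substituting into Y = 32: 2·L^(1/2)·(L)^(1/2) = 32.
Solving, L = 16 and M = 16.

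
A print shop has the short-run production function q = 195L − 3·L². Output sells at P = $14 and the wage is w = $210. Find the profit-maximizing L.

The marginal product of L is MP_L = 195 − 6L.
A price-taking firm hires until the value of the marginal product equals the wage: P·MP_L = w, so 14·(195 − 6L) = 210.
Then 195 − 6L = 15, giving L = 30.

L* = 30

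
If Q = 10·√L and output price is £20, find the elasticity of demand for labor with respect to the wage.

ε = -2

MP_L = (1/2)·10·L^(-1/2), so P·MP_L = w gives 100·L^(-1/2) = w.
Solving, L(w) = (100/w)^(2). This is a constant-elasticity form: L ∝ w^(−2), so ε = −2.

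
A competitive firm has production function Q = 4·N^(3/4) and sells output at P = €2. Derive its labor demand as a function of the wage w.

MP_N = (3/4)·4·N^(-1/4) = 3·N^(-1/4).
Setting P·MP_N = w: 6·N^(-1/4) = w.
Solving for N: N^(-1/4) = w/6, so N = (6/w)^(4).

N(w) = 1296/w^(4)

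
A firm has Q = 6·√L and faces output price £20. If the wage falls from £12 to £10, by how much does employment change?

ΔL = 11

From P·MP_L = w with MP_L = 3·L^(-1/2), the labor demand is L(w) = (60/w)^(2).
At w = 12: L = 25. At w = 10: L = 36.
ΔL = 36 − 25 = 11.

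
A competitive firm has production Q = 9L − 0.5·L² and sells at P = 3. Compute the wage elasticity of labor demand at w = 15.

ε = -1.25

From P·MP_L = w with MP_L = 9 − L, labor demand is L(w) = 9 − w/3.
dL/dw = −1/(3) = -1/3.
At w = 15, L = 4, so ε = (dL/dw)·(w/L) = (-1/3)·(15/4) = -1.25.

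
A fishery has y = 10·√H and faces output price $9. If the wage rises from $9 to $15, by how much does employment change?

ΔH = -16

From P·MP_H = w with MP_H = 5·H^(-1/2), the labor demand is H(w) = (45/w)^(2).
At w = 9: H = 25. At w = 15: H = 9.
ΔH = 9 − 25 = -16.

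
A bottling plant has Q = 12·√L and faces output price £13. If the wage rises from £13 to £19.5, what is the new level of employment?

L* = 16

From P·MP_L = w with MP_L = 6·L^(-1/2), the labor demand is L(w) = (78/w)^(2).
At w = 13: L = 36. At w = 19.5: L = 16.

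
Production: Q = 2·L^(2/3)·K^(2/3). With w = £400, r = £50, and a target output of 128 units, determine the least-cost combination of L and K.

L* = 8, K* = 64

Cost minimization requires the marginal rate of technical substitution to equal the input-price ratio: MP_L/MP_K = w/r.
Here MP_L/MP_K = (2/3)·(K/L)/(2/3) = (K/L). Setting this equal to 400/50 = 8 gives K = 8L.
Substituting into Q = 128: 2·L^(2/3)·(8L)^(2/3) = 128.
Solving, L = 8 and K = 64.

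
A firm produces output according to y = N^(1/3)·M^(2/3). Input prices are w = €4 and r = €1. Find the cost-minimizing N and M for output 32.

N* = 8, M* = 64

Cost minimization requires the marginal rate of technical substitution to equal the input-price ratio: MP_N/MP_M = w/r.
Here MP_N/MP_M = (1/3)·(M/N)/(2/3) = 0.5·(M/N). Setting this equal to 4/1 = 4 gives M = 8N.
Substituting into y = 32: N^(1/3)·(8N)^(2/3) = 32.
Solving, N = 8 and M = 64.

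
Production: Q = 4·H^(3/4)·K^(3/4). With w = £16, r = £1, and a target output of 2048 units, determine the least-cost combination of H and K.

H* = 16, K* = 256

Cost minimization requires the marginal rate of technical substitution to equal the input-price ratio: MP_H/MP_K = w/r.
Here MP_H/MP_K = (3/4)·(K/H)/(3/4) = (K/H). Setting this equal to 16/1 = 16 gives K = 16H.
Substituting into Q = 2048: 4·H^(3/4)·(16H)^(3/4) = 2048.
Solving, H = 16 and K = 256.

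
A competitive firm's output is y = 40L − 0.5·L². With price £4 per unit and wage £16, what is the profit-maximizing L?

L* = 36

The marginal product of L is MP_L = 40 − L.
A price-taking firm hires until the value of the marginal product equals the wage: P·MP_L = w, so 4·(40 − L) = 16.
Then 40 − L = 4, giving L = 36.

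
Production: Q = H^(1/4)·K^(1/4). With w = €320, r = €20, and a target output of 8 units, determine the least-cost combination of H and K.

H* = 16, K* = 256

Cost minimization requires the marginal rate of technical substitution to equal the input-price ratio: MP_H/MP_K = w/r.
Here MP_H/MP_K = (1/4)·(K/H)/(1/4) = (K/H). Setting this equal to 320/20 = 16 gives K = 16H.
Substituting into Q = 8: H^(1/4)·(16H)^(1/4) = 8.
Solving, H = 16 and K = 256.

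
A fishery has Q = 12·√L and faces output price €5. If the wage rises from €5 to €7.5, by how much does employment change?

From P·MP_L = w with MP_L = 6·L^(-1/2), the labor demand is L(w) = (30/w)^(2).
At w = 5: L = 36. At w = 7.5: L = 16.
ΔL = 16 − 36 = -20.

ΔL = -20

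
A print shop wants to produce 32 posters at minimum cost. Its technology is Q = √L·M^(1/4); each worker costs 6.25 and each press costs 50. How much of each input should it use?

L* = 256, M* = 16

Cost minimization requires the marginal rate of technical substitution to equal the input-price ratio: MP_L/MP_M = w/r.
Here MP_L/MP_M = (1/2)·(M/L)/(1/4) = 2·(M/L). Setting this equal to 6.25/50 = 0.125 gives M = 0.0625L.
Substituting into Q = 32: L^(1/2)·(0.0625L)^(1/4) = 32.
Solving, L = 256 and M = 16.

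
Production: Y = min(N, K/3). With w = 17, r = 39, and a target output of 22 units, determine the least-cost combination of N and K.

With a fixed-proportions technology, the cost-minimizing bundle uses no slack in either input: N = K/3 = Y.
So N = 22 and K = 3·22 = 66.

N* = 22, K* = 66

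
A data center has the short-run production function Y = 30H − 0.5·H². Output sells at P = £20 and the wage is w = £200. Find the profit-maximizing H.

The marginal product of H is MP_H = 30 − H.
A price-taking firm hires until the value of the marginal product equals the wage: P·MP_H = w, so 20·(30 − H) = 200.
Then 30 − H = 10, giving H = 20.

H* = 20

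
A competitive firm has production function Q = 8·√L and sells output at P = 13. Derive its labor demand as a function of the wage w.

MP_L = (1/2)·8·L^(-1/2) = 4·L^(-1/2).
Setting P·MP_L = w: 52·L^(-1/2) = w.
Solving for L: L^(-1/2) = w/52, so L = (52/w)^(2).

L(w) = 2704/w²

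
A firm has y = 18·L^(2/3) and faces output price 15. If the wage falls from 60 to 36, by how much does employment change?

ΔL = 98

From P·MP_L = w with MP_L = 12·L^(-1/3), the labor demand is L(w) = (180/w)^(3).
At w = 60: L = 27. At w = 36: L = 125.
ΔL = 125 − 27 = 98.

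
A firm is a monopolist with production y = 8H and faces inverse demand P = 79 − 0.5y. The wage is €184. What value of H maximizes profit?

H* = 7

Marginal revenue from the inverse demand is MR = 79 − y.
The marginal product is MP_H = 8.
A monopolist hires until marginal revenue product equals the wage: MR·MP_H = w.
(79 − 8H)·8 = 184, so H = 7.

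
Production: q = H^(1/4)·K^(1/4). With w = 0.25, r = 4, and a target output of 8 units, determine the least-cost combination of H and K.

H* = 256, K* = 16

Cost minimization requires the marginal rate of technical substitution to equal the input-price ratio: MP_H/MP_K = w/r.
Here MP_H/MP_K = (1/4)·(K/H)/(1/4) = (K/H). Setting this equal to 0.25/4 = 0.0625 gives K = 0.0625H.
Substituting into q = 8: H^(1/4)·(0.0625H)^(1/4) = 8.
Solving, H = 256 and K = 16.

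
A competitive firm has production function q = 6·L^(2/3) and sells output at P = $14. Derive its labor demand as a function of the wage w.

L(w) = 175616/w³

MP_L = (2/3)·6·L^(-1/3) = 4·L^(-1/3).
Setting P·MP_L = w: 56·L^(-1/3) = w.
Solving for L: L^(-1/3) = w/56, so L = (56/w)^(3).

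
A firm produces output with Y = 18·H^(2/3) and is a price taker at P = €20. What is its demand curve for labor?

MP_H = (2/3)·18·H^(-1/3) = 12·H^(-1/3).
Setting P·MP_H = w: 240·H^(-1/3) = w.
Solving for H: H^(-1/3) = w/240, so H = (240/w)^(3).

H(w) = (240/w)^(3)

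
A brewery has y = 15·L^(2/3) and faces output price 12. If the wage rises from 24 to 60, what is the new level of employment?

From P·MP_L = w with MP_L = 10·L^(-1/3), the labor demand is L(w) = (120/w)^(3).
At w = 24: L = 125. At w = 60: L = 8.

L* = 8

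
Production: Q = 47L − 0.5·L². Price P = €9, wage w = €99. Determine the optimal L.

The marginal product of L is MP_L = 47 − L.
A price-taking firm hires until the value of the marginal product equals the wage: P·MP_L = w, so 9·(47 − L) = 99.
Then 47 − L = 11, giving L = 36.

L* = 36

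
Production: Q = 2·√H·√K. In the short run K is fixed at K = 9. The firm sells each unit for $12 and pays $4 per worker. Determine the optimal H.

H* = 81

With K = 9, MP_H = (1/2)·2·H^(-1/2)·9^(1/2) = 3·H^(-1/2).
Profit maximization for a price taker requires P·MP_H = w: 12·3·H^(-1/2) = 4.
So H^(-1/2) = 1/9, which gives H = 81.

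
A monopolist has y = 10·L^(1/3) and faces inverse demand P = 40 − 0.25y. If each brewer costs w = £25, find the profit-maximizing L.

Marginal revenue from the inverse demand is MR = 40 − 0.5y.
The marginal product is MP_L = (10/3)·L^(-2/3).
A monopolist hires until marginal revenue product equals the wage: MR·MP_L = w.
At L, y = 10·L^(1/3). Substituting and solving: (40 − 5·L^(1/3))·(10/3)·L^(-2/3) = 25 gives L = 8.

L* = 8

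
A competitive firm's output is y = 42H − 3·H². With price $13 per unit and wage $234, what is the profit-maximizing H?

The marginal product of H is MP_H = 42 − 6H.
A price-taking firm hires until the value of the marginal product equals the wage: P·MP_H = w, so 13·(42 − 6H) = 234.
Then 42 − 6H = 18, giving H = 4.

H* = 4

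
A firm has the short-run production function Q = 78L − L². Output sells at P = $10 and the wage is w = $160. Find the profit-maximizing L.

The marginal product of L is MP_L = 78 − 2L.
A price-taking firm hires until the value of the marginal product equals the wage: P·MP_L = w, so 10·(78 − 2L) = 160.
Then 78 − 2L = 16, giving L = 31.

L* = 31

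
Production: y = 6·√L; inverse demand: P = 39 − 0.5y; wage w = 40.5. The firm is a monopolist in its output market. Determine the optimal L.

L* = 4

Marginal revenue from the inverse demand is MR = 39 − y.
The marginal product is MP_L = 3·L^(-1/2).
A monopolist hires until marginal revenue product equals the wage: MR·MP_L = w.
At L, y = 6·√L. Substituting and solving: (39 − 6·√L)·3·L^(-1/2) = 40.5 gives L = 4.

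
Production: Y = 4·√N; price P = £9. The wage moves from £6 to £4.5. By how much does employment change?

From P·MP_N = w with MP_N = 2·N^(-1/2), the labor demand is N(w) = (18/w)^(2).
At w = 6: N = 9. At w = 4.5: N = 16.
ΔN = 16 − 9 = 7.

ΔN = 7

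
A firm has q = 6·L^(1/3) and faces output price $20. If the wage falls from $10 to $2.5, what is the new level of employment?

L* = 64

From P·MP_L = w with MP_L = 2·L^(-2/3), the labor demand is L(w) = (40/w)^(3/2).
At w = 10: L = 8. At w = 2.5: L = 64.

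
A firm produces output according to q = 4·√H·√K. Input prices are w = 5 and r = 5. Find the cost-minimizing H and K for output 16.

Cost minimization requires the marginal rate of technical substitution to equal the input-price ratio: MP_H/MP_K = w/r.
Here MP_H/MP_K = (1/2)·(K/H)/(1/2) = (K/H). Setting this equal to 5/5 = 1 gives K = H.
Substituting into q = 16: 4·H^(1/2)·(H)^(1/2) = 16.
Solving, H = 4 and K = 4.

H* = 4, K* = 4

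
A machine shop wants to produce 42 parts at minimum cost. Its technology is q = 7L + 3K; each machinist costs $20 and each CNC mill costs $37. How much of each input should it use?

L* = 6, K* = 0

The inputs are perfect substitutes, so the firm uses whichever has the lower cost per unit of output.
Cost per unit of output via L is w/7 = 20/7; via K it is r/3 = 37/3. L is cheaper.
Producing q = 42 with L alone: L = 6, K = 0.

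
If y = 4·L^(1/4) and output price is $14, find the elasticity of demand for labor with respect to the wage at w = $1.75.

ε = -4/3

MP_L = (1/4)·4·L^(-3/4), so P·MP_L = w gives 14·L^(-3/4) = w.
Solving, L(w) = (14/w)^(4/3). This is a constant-elasticity form: L ∝ w^(−4/3), so ε = −4/3.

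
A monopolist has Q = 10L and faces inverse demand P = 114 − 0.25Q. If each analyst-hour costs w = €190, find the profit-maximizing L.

L* = 19

Marginal revenue from the inverse demand is MR = 114 − 0.5Q.
The marginal product is MP_L = 10.
A monopolist hires until marginal revenue product equals the wage: MR·MP_L = w.
(114 − 5L)·10 = 190, so L = 19.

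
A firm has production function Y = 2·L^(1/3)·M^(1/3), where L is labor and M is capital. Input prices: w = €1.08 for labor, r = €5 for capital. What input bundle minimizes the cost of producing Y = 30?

Cost minimization requires the marginal rate of technical substitution to equal the input-price ratio: MP_L/MP_M = w/r.
Here MP_L/MP_M = (1/3)·(M/L)/(1/3) = (M/L). Setting this equal to 1.08/5 = 0.216 gives M = 0.216L.
Substituting into Y = 30: 2·L^(1/3)·(0.216L)^(1/3) = 30.
Solving, L = 125 and M = 27.

L* = 125, M* = 27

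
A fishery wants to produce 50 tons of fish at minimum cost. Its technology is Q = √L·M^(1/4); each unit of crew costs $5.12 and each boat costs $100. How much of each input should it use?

Cost minimization requires the marginal rate of technical substitution to equal the input-price ratio: MP_L/MP_M = w/r.
Here MP_L/MP_M = (1/2)·(M/L)/(1/4) = 2·(M/L). Setting this equal to 5.12/100 = 0.0512 gives M = 0.0256L.
Substituting into Q = 50: L^(1/2)·(0.0256L)^(1/4) = 50.
Solving, L = 625 and M = 16.

L* = 625, M* = 16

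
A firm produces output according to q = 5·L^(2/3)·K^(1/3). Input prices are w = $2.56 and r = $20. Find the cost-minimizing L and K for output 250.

Cost minimization requires the marginal rate of technical substitution to equal the input-price ratio: MP_L/MP_K = w/r.
Here MP_L/MP_K = (2/3)·(K/L)/(1/3) = 2·(K/L). Setting this equal to 2.56/20 = 0.128 gives K = 0.064L.
Substituting into q = 250: 5·L^(2/3)·(0.064L)^(1/3) = 250.
Solving, L = 125 and K = 8.

L* = 125, K* = 8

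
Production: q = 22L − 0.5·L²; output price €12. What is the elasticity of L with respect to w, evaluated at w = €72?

ε = -0.375

From P·MP_L = w with MP_L = 22 − L, labor demand is L(w) = 22 − w/12.
dL/dw = −1/(12) = -1/12.
At w = 72, L = 16, so ε = (dL/dw)·(w/L) = (-1/12)·(72/16) = -0.375.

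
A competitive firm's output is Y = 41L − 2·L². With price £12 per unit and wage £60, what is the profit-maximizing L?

L* = 9

The marginal product of L is MP_L = 41 − 4L.
A price-taking firm hires until the value of the marginal product equals the wage: P·MP_L = w, so 12·(41 − 4L) = 60.
Then 41 − 4L = 5, giving L = 9.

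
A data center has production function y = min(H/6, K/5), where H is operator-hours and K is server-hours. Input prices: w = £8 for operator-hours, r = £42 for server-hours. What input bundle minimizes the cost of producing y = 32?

H* = 192, K* = 160

With a fixed-proportions technology, the cost-minimizing bundle uses no slack in either input: H/6 = K/5 = y.
So H = 6·32 = 192 and K = 5·32 = 160.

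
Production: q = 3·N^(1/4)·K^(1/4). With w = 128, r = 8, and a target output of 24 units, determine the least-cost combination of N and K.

Cost minimization requires the marginal rate of technical substitution to equal the input-price ratio: MP_N/MP_K = w/r.
Here MP_N/MP_K = (1/4)·(K/N)/(1/4) = (K/N). Setting this equal to 128/8 = 16 gives K = 16N.
Substituting into q = 24: 3·N^(1/4)·(16N)^(1/4) = 24.
Solving, N = 16 and K = 256.

N* = 16, K* = 256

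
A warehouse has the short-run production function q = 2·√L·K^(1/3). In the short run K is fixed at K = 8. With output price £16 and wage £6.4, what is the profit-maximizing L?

With K = 8, MP_L = (1/2)·2·L^(-1/2)·8^(1/3) = 2·L^(-1/2).
Profit maximization for a price taker requires P·MP_L = w: 16·2·L^(-1/2) = 6.4.
So L^(-1/2) = 0.2, which gives L = 25.

L* = 25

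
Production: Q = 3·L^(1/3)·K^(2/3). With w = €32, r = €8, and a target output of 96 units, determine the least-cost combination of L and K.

L* = 8, K* = 64

Cost minimization requires the marginal rate of technical substitution to equal the input-price ratio: MP_L/MP_K = w/r.
Here MP_L/MP_K = (1/3)·(K/L)/(2/3) = 0.5·(K/L). Setting this equal to 32/8 = 4 gives K = 8L.
Substituting into Q = 96: 3·L^(1/3)·(8L)^(2/3) = 96.
Solving, L = 8 and K = 64.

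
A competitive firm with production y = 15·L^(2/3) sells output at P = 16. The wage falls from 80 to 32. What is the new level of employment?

L* = 125

From P·MP_L = w with MP_L = 10·L^(-1/3), the labor demand is L(w) = (160/w)^(3).
At w = 80: L = 8. At w = 32: L = 125.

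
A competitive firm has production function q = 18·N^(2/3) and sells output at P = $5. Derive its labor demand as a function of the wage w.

MP_N = (2/3)·18·N^(-1/3) = 12·N^(-1/3).
Setting P·MP_N = w: 60·N^(-1/3) = w.
Solving for N: N^(-1/3) = w/60, so N = (60/w)^(3).

N(w) = 216000/w³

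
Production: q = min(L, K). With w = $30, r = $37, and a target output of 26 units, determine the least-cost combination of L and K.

L* = 26, K* = 26

With a fixed-proportions technology, the cost-minimizing bundle uses no slack in either input: L = K = q.
So L = 26 and K = 26.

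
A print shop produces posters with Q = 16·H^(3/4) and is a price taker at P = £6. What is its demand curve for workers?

MP_H = (3/4)·16·H^(-1/4) = 12·H^(-1/4).
Setting P·MP_H = w: 72·H^(-1/4) = w.
Solving for H: H^(-1/4) = w/72, so H = (72/w)^(4).

H(w) = (72/w)^(4)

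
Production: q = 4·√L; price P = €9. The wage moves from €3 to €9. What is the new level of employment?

From P·MP_L = w with MP_L = 2·L^(-1/2), the labor demand is L(w) = (18/w)^(2).
At w = 3: L = 36. At w = 9: L = 4.

L* = 4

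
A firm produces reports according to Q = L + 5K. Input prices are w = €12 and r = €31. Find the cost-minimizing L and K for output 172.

L* = 0, K* = 34.4

The inputs are perfect substitutes, so the firm uses whichever has the lower cost per unit of output.
Cost per unit of output via L is 12; via K it is 6.2. K is cheaper.
Producing Q = 172 with K alone: L = 0, K = 34.4.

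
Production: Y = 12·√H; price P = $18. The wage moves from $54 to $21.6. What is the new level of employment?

H* = 25

From P·MP_H = w with MP_H = 6·H^(-1/2), the labor demand is H(w) = (108/w)^(2).
At w = 54: H = 4. At w = 21.6: H = 25.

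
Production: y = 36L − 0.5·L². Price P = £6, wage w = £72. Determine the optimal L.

L* = 24

The marginal product of L is MP_L = 36 − L.
A price-taking firm hires until the value of the marginal product equals the wage: P·MP_L = w, so 6·(36 − L) = 72.
Then 36 − L = 12, giving L = 24.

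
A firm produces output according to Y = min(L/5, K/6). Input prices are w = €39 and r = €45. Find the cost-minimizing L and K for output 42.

L* = 210, K* = 252

With a fixed-proportions technology, the cost-minimizing bundle uses no slack in either input: L/5 = K/6 = Y.
So L = 5·42 = 210 and K = 6·42 = 252.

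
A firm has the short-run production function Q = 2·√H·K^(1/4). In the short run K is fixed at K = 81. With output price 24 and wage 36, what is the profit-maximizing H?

H* = 4

With K = 81, MP_H = (1/2)·2·H^(-1/2)·81^(1/4) = 3·H^(-1/2).
Profit maximization for a price taker requires P·MP_H = w: 24·3·H^(-1/2) = 36.
So H^(-1/2) = 0.5, which gives H = 4.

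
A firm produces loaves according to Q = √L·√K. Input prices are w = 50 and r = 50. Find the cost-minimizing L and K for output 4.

L* = 4, K* = 4

Cost minimization requires the marginal rate of technical substitution to equal the input-price ratio: MP_L/MP_K = w/r.
Here MP_L/MP_K = (1/2)·(K/L)/(1/2) = (K/L). Setting this equal to 50/50 = 1 gives K = L.
Substituting into Q = 4: L^(1/2)·(L)^(1/2) = 4.
Solving, L = 4 and K = 4.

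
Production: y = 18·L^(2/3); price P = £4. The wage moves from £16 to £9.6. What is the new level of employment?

L* = 125

From P·MP_L = w with MP_L = 12·L^(-1/3), the labor demand is L(w) = (48/w)^(3).
At w = 16: L = 27. At w = 9.6: L = 125.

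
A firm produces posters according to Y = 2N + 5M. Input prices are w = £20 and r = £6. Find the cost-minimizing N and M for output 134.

The inputs are perfect substitutes, so the firm uses whichever has the lower cost per unit of output.
Cost per unit of output via N is w/2 = 10; via M it is r/5 = 1.2. M is cheaper.
Producing Y = 134 with M alone: N = 0, M = 26.8.

N* = 0, M* = 26.8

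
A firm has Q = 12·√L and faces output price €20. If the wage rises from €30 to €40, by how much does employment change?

ΔL = -7

From P·MP_L = w with MP_L = 6·L^(-1/2), the labor demand is L(w) = (120/w)^(2).
At w = 30: L = 16. At w = 40: L = 9.
ΔL = 9 − 16 = -7.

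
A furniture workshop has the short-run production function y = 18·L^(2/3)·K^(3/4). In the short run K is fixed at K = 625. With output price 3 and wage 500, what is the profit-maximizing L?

With K = 625, MP_L = (2/3)·18·L^(-1/3)·625^(3/4) = 1500·L^(-1/3).
Profit maximization for a price taker requires P·MP_L = w: 3·1500·L^(-1/3) = 500.
So L^(-1/3) = 1/9, which gives L = 729.

L* = 729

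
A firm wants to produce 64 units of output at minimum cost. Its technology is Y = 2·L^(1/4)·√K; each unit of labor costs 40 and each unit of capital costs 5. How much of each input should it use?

Cost minimization requires the marginal rate of technical substitution to equal the input-price ratio: MP_L/MP_K = w/r.
Here MP_L/MP_K = (1/4)·(K/L)/(1/2) = 0.5·(K/L). Setting this equal to 40/5 = 8 gives K = 16L.
Substituting into Y = 64: 2·L^(1/4)·(16L)^(1/2) = 64.
Solving, L = 16 and K = 256.

L* = 16, K* = 256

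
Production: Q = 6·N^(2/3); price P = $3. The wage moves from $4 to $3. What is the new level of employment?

N* = 64

From P·MP_N = w with MP_N = 4·N^(-1/3), the labor demand is N(w) = (12/w)^(3).
At w = 4: N = 27. At w = 3: N = 64.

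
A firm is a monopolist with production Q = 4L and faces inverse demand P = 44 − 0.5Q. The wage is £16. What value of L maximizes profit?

L* = 10

Marginal revenue from the inverse demand is MR = 44 − Q.
The marginal product is MP_L = 4.
A monopolist hires until marginal revenue product equals the wage: MR·MP_L = w.
(44 − 4L)·4 = 16, so L = 10.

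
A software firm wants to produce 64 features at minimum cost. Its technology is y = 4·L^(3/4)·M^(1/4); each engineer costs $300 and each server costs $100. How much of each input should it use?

L* = 16, M* = 16

Cost minimization requires the marginal rate of technical substitution to equal the input-price ratio: MP_L/MP_M = w/r.
Here MP_L/MP_M = (3/4)·(M/L)/(1/4) = 3·(M/L). Setting this equal to 300/100 = 3 gives M = L.
Substituting into y = 64: 4·L^(3/4)·(L)^(1/4) = 64.
Solving, L = 16 and M = 16.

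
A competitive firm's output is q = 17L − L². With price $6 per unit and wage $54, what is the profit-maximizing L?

The marginal product of L is MP_L = 17 − 2L.
A price-taking firm hires until the value of the marginal product equals the wage: P·MP_L = w, so 6·(17 − 2L) = 54.
Then 17 − 2L = 9, giving L = 4.

L* = 4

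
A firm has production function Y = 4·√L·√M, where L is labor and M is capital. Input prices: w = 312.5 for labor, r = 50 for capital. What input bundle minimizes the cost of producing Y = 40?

Cost minimization requires the marginal rate of technical substitution to equal the input-price ratio: MP_L/MP_M = w/r.
Here MP_L/MP_M = (1/2)·(M/L)/(1/2) = (M/L). Setting this equal to 312.5/50 = 6.25 gives M = 6.25L.
Substituting into Y = 40: 4·L^(1/2)·(6.25L)^(1/2) = 40.
Solving, L = 4 and M = 25.

L* = 4, M* = 25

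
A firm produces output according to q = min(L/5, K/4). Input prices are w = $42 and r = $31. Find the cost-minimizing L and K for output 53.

L* = 265, K* = 212

With a fixed-proportions technology, the cost-minimizing bundle uses no slack in either input: L/5 = K/4 = q.
So L = 5·53 = 265 and K = 4·53 = 212.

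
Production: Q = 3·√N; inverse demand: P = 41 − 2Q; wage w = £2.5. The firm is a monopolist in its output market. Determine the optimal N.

Marginal revenue from the inverse demand is MR = 41 − 4Q.
The marginal product is MP_N = 1.5·N^(-1/2).
A monopolist hires until marginal revenue product equals the wage: MR·MP_N = w.
At N, Q = 3·√N. Substituting and solving: (41 − 12·√N)·1.5·N^(-1/2) = 2.5 gives N = 9.

N* = 9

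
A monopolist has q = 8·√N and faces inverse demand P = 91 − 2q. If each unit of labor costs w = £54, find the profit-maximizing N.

N* = 4

Marginal revenue from the inverse demand is MR = 91 − 4q.
The marginal product is MP_N = 4·N^(-1/2).
A monopolist hires until marginal revenue product equals the wage: MR·MP_N = w.
At N, q = 8·√N. Substituting and solving: (91 − 32·√N)·4·N^(-1/2) = 54 gives N = 4.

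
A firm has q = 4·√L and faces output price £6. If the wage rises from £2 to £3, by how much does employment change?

From P·MP_L = w with MP_L = 2·L^(-1/2), the labor demand is L(w) = (12/w)^(2).
At w = 2: L = 36. At w = 3: L = 16.
ΔL = 16 − 36 = -20.

ΔL = -20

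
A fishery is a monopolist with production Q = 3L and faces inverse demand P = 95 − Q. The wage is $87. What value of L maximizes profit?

Marginal revenue from the inverse demand is MR = 95 − 2Q.
The marginal product is MP_L = 3.
A monopolist hires until marginal revenue product equals the wage: MR·MP_L = w.
(95 − 6L)·3 = 87, so L = 11.

L* = 11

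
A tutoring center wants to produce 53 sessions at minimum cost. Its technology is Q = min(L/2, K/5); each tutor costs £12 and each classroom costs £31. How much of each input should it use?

With a fixed-proportions technology, the cost-minimizing bundle uses no slack in either input: L/2 = K/5 = Q.
So L = 2·53 = 106 and K = 5·53 = 265.

L* = 106, K* = 265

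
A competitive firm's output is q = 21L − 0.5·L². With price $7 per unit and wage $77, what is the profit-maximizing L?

The marginal product of L is MP_L = 21 − L.
A price-taking firm hires until the value of the marginal product equals the wage: P·MP_L = w, so 7·(21 − L) = 77.
Then 21 − L = 11, giving L = 10.

L* = 10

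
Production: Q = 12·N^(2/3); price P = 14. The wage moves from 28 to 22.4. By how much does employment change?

From P·MP_N = w with MP_N = 8·N^(-1/3), the labor demand is N(w) = (112/w)^(3).
At w = 28: N = 64. At w = 22.4: N = 125.
ΔN = 125 − 64 = 61.

ΔN = 61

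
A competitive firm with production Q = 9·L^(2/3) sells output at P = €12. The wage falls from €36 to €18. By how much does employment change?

ΔL = 56

From P·MP_L = w with MP_L = 6·L^(-1/3), the labor demand is L(w) = (72/w)^(3).
At w = 36: L = 8. At w = 18: L = 64.
ΔL = 64 − 8 = 56.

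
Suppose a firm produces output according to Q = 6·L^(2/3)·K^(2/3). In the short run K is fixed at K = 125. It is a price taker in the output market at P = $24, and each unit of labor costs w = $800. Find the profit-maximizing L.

With K = 125, MP_L = (2/3)·6·L^(-1/3)·125^(2/3) = 100·L^(-1/3).
Profit maximization for a price taker requires P·MP_L = w: 24·100·L^(-1/3) = 800.
So L^(-1/3) = 1/3, which gives L = 27.

L* = 27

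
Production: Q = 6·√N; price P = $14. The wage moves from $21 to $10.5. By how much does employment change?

ΔN = 12

From P·MP_N = w with MP_N = 3·N^(-1/2), the labor demand is N(w) = (42/w)^(2).
At w = 21: N = 4. At w = 10.5: N = 16.
ΔN = 16 − 4 = 12.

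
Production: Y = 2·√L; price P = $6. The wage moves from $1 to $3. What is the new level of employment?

From P·MP_L = w with MP_L = L^(-1/2), the labor demand is L(w) = (6/w)^(2).
At w = 1: L = 36. At w = 3: L = 4.

L* = 4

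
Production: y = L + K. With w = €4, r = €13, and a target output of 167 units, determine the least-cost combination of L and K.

L* = 167, K* = 0

The inputs are perfect substitutes, so the firm uses whichever has the lower cost per unit of output.
Cost per unit of output via L is 4; via K it is 13. L is cheaper.
Producing y = 167 with L alone: L = 167, K = 0.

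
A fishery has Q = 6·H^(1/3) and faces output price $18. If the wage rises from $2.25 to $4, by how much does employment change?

ΔH = -37

From P·MP_H = w with MP_H = 2·H^(-2/3), the labor demand is H(w) = (36/w)^(3/2).
At w = 2.25: H = 64. At w = 4: H = 27.
ΔH = 27 − 64 = -37.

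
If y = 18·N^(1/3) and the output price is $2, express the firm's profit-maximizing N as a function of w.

N(w) = (12/w)^(3/2)

MP_N = (1/3)·18·N^(-2/3) = 6·N^(-2/3).
Setting P·MP_N = w: 12·N^(-2/3) = w.
Solving for N: N^(-2/3) = w/12, so N = (12/w)^(3/2).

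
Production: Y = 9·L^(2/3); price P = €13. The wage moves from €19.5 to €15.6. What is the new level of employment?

From P·MP_L = w with MP_L = 6·L^(-1/3), the labor demand is L(w) = (78/w)^(3).
At w = 19.5: L = 64. At w = 15.6: L = 125.

L* = 125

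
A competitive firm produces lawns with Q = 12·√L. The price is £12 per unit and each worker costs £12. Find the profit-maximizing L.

L* = 36

MP_L = (1/2)·12·L^(-1/2) = 6·L^(-1/2).
Profit maximization for a price taker requires P·MP_L = w: 12·6·L^(-1/2) = 12.
So L^(-1/2) = 1/6, which gives L = 36.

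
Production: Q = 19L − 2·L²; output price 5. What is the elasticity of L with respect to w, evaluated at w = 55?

ε = -1.375

From P·MP_L = w with MP_L = 19 − 4L, labor demand is L(w) = (19 − w/5)/4.
dL/dw = −1/(20) = -0.05.
At w = 55, L = 2, so ε = (dL/dw)·(w/L) = (-0.05)·(55/2) = -1.375.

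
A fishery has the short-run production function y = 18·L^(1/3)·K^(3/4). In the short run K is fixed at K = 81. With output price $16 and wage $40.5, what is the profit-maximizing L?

L* = 512

With K = 81, MP_L = (1/3)·18·L^(-2/3)·81^(3/4) = 162·L^(-2/3).
Profit maximization for a price taker requires P·MP_L = w: 16·162·L^(-2/3) = 40.5.
So L^(-2/3) = 0.015625, which gives L = 512.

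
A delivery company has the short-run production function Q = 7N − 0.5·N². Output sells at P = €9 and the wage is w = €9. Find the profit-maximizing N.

The marginal product of N is MP_N = 7 − N.
A price-taking firm hires until the value of the marginal product equals the wage: P·MP_N = w, so 9·(7 − N) = 9.
Then 7 − N = 1, giving N = 6.

N* = 6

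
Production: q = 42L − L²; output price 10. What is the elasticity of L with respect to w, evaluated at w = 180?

ε = -0.75

From P·MP_L = w with MP_L = 42 − 2L, labor demand is L(w) = (42 − w/10)/2.
dL/dw = −1/(20) = -0.05.
At w = 180, L = 12, so ε = (dL/dw)·(w/L) = (-0.05)·(180/12) = -0.75.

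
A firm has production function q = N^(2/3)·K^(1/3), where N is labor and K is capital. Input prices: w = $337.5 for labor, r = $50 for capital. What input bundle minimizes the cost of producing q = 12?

N* = 8, K* = 27

Cost minimization requires the marginal rate of technical substitution to equal the input-price ratio: MP_N/MP_K = w/r.
Here MP_N/MP_K = (2/3)·(K/N)/(1/3) = 2·(K/N). Setting this equal to 337.5/50 = 6.75 gives K = 3.375N.
Substituting into q = 12: N^(2/3)·(3.375N)^(1/3) = 12.
Solving, N = 8 and K = 27.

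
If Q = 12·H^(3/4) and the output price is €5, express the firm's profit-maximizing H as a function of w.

H(w) = 4100625/w^(4)

MP_H = (3/4)·12·H^(-1/4) = 9·H^(-1/4).
Setting P·MP_H = w: 45·H^(-1/4) = w.
Solving for H: H^(-1/4) = w/45, so H = (45/w)^(4).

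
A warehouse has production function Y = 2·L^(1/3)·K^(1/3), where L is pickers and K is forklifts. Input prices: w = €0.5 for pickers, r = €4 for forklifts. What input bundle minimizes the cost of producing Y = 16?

Cost minimization requires the marginal rate of technical substitution to equal the input-price ratio: MP_L/MP_K = w/r.
Here MP_L/MP_K = (1/3)·(K/L)/(1/3) = (K/L). Setting this equal to 0.5/4 = 0.125 gives K = 0.125L.
Substituting into Y = 16: 2·L^(1/3)·(0.125L)^(1/3) = 16.
Solving, L = 64 and K = 8.

L* = 64, K* = 8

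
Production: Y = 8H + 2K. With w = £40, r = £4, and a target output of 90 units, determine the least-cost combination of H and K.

The inputs are perfect substitutes, so the firm uses whichever has the lower cost per unit of output.
Cost per unit of output via H is w/8 = 5; via K it is r/2 = 2. K is cheaper.
Producing Y = 90 with K alone: H = 0, K = 45.

H* = 0, K* = 45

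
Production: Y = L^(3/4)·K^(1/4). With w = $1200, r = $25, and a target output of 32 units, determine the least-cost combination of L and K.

Cost minimization requires the marginal rate of technical substitution to equal the input-price ratio: MP_L/MP_K = w/r.
Here MP_L/MP_K = (3/4)·(K/L)/(1/4) = 3·(K/L). Setting this equal to 1200/25 = 48 gives K = 16L.
Substituting into Y = 32: L^(3/4)·(16L)^(1/4) = 32.
Solving, L = 16 and K = 256.

L* = 16, K* = 256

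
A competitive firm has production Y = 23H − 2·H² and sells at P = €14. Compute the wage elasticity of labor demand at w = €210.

From P·MP_H = w with MP_H = 23 − 4H, labor demand is H(w) = (23 − w/14)/4.
dH/dw = −1/(56) = -1/56.
At w = 210, H = 2, so ε = (dH/dw)·(w/H) = (-1/56)·(210/2) = -1.875.

ε = -1.875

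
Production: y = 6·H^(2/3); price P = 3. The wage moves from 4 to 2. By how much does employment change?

ΔH = 189

From P·MP_H = w with MP_H = 4·H^(-1/3), the labor demand is H(w) = (12/w)^(3).
At w = 4: H = 27. At w = 2: H = 216.
ΔH = 216 − 27 = 189.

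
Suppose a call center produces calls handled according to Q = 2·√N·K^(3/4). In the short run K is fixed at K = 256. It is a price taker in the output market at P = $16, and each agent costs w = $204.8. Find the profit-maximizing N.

N* = 25

With K = 256, MP_N = (1/2)·2·N^(-1/2)·256^(3/4) = 64·N^(-1/2).
Profit maximization for a price taker requires P·MP_N = w: 16·64·N^(-1/2) = 204.8.
So N^(-1/2) = 0.2, which gives N = 25.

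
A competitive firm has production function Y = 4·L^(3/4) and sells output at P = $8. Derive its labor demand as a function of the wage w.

MP_L = (3/4)·4·L^(-1/4) = 3·L^(-1/4).
Setting P·MP_L = w: 24·L^(-1/4) = w.
Solving for L: L^(-1/4) = w/24, so L = (24/w)^(4).

L(w) = 331776/w^(4)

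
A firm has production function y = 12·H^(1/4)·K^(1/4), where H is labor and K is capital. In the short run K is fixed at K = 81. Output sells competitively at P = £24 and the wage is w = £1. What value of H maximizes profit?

With K = 81, MP_H = (1/4)·12·H^(-3/4)·81^(1/4) = 9·H^(-3/4).
Profit maximization for a price taker requires P·MP_H = w: 24·9·H^(-3/4) = 1.
So H^(-3/4) = 1/216, which gives H = 1296.

H* = 1296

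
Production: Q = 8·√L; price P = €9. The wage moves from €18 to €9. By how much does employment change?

ΔL = 12

From P·MP_L = w with MP_L = 4·L^(-1/2), the labor demand is L(w) = (36/w)^(2).
At w = 18: L = 4. At w = 9: L = 16.
ΔL = 16 − 4 = 12.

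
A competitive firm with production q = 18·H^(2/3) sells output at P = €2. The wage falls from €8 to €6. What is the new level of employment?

From P·MP_H = w with MP_H = 12·H^(-1/3), the labor demand is H(w) = (24/w)^(3).
At w = 8: H = 27. At w = 6: H = 64.

H* = 64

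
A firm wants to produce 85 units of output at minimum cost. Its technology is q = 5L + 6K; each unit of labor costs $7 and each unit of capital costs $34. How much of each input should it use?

The inputs are perfect substitutes, so the firm uses whichever has the lower cost per unit of output.
Cost per unit of output via L is w/5 = 1.4; via K it is r/6 = 17/3. L is cheaper.
Producing q = 85 with L alone: L = 17, K = 0.

L* = 17, K* = 0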